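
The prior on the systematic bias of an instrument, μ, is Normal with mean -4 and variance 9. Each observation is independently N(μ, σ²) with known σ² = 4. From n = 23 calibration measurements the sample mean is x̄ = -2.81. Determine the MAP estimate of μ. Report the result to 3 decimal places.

n = 23, x̄ = -2.81.
For a Normal prior and Normal likelihood with known variance, the posterior is Normal; its mode equals its mean, the precision-weighted average.
Prior precision 1/σ₀² = 1/9; data precision n/σ² = 23/4 = 5.75.
μ̂ = ((1/9)·(-4) + 5.75·(-2.81)) / (1/9 + 5.75) = (-59767/3600)/(211/36) = -59767/21100 ≈ -2.833.

μ̂_MAP = -2.833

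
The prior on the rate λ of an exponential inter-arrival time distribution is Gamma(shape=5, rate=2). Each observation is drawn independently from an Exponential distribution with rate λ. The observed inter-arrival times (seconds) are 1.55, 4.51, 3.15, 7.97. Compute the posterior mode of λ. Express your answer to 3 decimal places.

λ̂_MAP = 0.417

The Exponential(rate=λ) likelihood is ∝ λ^n e^(−λΣtᵢ). Here n = 4 and Σtᵢ = 1.55 + 4.51 + 3.15 + 7.97 = 17.18.
Posterior ∝ λ^4e^(−2λ) · λ^4e^(−17.18λ) = λ^8e^(−19.18λ), i.e. Gamma(9, 19.18).
Mode = (a−1)/b = 8/19.18 ≈ 0.417.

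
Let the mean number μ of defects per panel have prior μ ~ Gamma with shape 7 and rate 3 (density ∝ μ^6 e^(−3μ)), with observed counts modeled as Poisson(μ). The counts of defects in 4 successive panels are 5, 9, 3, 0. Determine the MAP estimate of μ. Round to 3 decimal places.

μ̂_MAP = 3.286

Σxᵢ = 5+9+3+0 = 17, with n = 4.
Posterior ∝ μ^6e^(−3μ) · μ^17e^(−4μ) = μ^23e^(−7μ), i.e. Gamma(shape=24, rate=7).
The mode of a Gamma(a, b) with a ≥ 1 (shape–rate) is (a−1)/b = 23/7 ≈ 3.286.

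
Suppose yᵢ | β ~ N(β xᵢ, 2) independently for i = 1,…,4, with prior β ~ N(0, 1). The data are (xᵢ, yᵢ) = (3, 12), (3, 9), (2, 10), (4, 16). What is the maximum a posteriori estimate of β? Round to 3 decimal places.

log p(β | y) = −Σ(yᵢ − βxᵢ)²/(2·2) − β²/(2·1) + const.
Setting the derivative to zero: Σxᵢ(yᵢ − βxᵢ)/2 − β/1 = 0, so β = Σxᵢyᵢ / (Σxᵢ² + σ²/τ²).
Σxᵢyᵢ = 3·12 + 3·9 + 2·10 + 4·16 = 147; Σxᵢ² = 38; σ²/τ² = 2.
β̂_MAP = 147 / (38 + 2) = 147/40 ≈ 3.675.

β̂_MAP = 3.675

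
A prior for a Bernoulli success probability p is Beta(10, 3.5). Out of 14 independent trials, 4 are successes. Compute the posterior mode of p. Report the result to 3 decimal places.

p̂_MAP = 0.510

Prior: Beta(10, 3.5).
Data: 4 successes in 14 trials. The binomial likelihood contributes p^4(1−p)^10, so the posterior is Beta(10+4, 3.5+10) = Beta(14, 13.5).
For Beta(a, b) with a, b > 1 the mode is (a−1)/(a+b−2) = 13/25.5 ≈ 0.510.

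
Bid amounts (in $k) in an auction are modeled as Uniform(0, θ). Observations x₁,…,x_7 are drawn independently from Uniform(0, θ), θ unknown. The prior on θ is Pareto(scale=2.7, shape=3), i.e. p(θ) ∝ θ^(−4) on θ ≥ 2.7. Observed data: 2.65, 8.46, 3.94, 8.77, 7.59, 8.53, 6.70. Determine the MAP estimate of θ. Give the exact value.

θ̂_MAP = 8.77

The Uniform(0, θ) likelihood is θ^(−n) for θ ≥ max(xᵢ), zero otherwise. Here max(xᵢ) = 8.77.
Posterior ∝ θ^(−4) · θ^(−7) = θ^(−11) on θ ≥ max(2.7, 8.77) = 8.77.
This density is strictly decreasing in θ, so the posterior mode lies at the lower boundary of the support.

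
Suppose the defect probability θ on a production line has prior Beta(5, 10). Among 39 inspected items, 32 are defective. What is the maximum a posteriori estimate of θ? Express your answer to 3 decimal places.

θ̂_MAP = 0.692

Prior: Beta(5, 10).
Data: 32 successes in 39 trials. The binomial likelihood contributes θ^32(1−θ)^7, so the posterior is Beta(5+32, 10+7) = Beta(37, 17).
For Beta(a, b) with a, b > 1 the mode is (a−1)/(a+b−2) = 36/52 ≈ 0.692.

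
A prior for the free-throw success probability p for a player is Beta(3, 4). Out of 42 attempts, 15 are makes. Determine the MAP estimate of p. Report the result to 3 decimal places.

p̂_MAP = 0.362

Prior: Beta(3, 4).
Data: 15 successes in 42 trials. The binomial likelihood contributes p^15(1−p)^27, so the posterior is Beta(3+15, 4+27) = Beta(18, 31).
For Beta(a, b) with a, b > 1 the mode is (a−1)/(a+b−2) = 17/47 ≈ 0.362.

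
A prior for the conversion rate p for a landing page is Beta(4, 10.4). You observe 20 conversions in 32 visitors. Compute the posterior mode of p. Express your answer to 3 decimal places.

p̂_MAP = 0.518

Prior: Beta(4, 10.4).
Data: 20 successes in 32 trials. The binomial likelihood contributes p^20(1−p)^12, so the posterior is Beta(4+20, 10.4+12) = Beta(24, 22.4).
For Beta(a, b) with a, b > 1 the mode is (a−1)/(a+b−2) = 23/44.4 ≈ 0.518.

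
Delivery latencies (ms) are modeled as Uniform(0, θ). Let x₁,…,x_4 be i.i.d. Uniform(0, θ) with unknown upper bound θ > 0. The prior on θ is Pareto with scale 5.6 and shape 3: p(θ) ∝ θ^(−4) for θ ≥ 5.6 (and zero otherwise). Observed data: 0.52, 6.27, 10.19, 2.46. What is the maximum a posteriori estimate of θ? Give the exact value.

θ̂_MAP = 10.19

The Uniform(0, θ) likelihood is θ^(−n) for θ ≥ max(xᵢ), zero otherwise. Here max(xᵢ) = 10.19.
Posterior ∝ θ^(−4) · θ^(−4) = θ^(−8) on θ ≥ max(5.6, 10.19) = 10.19.
This density is strictly decreasing in θ, so the posterior mode lies at the lower boundary of the support.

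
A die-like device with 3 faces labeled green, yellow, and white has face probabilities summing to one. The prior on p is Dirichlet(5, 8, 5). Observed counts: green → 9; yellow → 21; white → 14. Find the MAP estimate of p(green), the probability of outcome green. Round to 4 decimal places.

The posterior is Dirichlet(αᵢ + nᵢ) = Dirichlet(14, 29, 19).
For a Dirichlet(a₁,…,a_K) with all aᵢ > 1, the mode has j-th component (aⱼ − 1)/(Σaᵢ − K).
Here Σaᵢ = 62 and K = 3, so p(green) = (14 − 1)/(62 − 3) = 13/59 ≈ 0.2203.

MAP estimate of p(green) = 0.2203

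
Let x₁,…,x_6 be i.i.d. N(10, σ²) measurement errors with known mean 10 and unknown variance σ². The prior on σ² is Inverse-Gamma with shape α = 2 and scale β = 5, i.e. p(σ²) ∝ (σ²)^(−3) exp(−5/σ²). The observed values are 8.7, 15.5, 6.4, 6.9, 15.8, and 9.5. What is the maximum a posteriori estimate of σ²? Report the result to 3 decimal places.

Sum of squared deviations about the known mean: SS = (8.7−10)² + (15.5−10)² + (6.4−10)² + (6.9−10)² + (15.8−10)² + (9.5−10)² = 88.4.
The Normal likelihood contributes (σ²)^(−n/2) exp(−SS/(2σ²)), so the posterior is Inverse-Gamma(α + n/2, β + SS/2) = Inverse-Gamma(5, 49.2).
The mode of Inverse-Gamma(a, b) is b/(a+1) = 49.2/6 ≈ 8.200.

σ̂²_MAP = 8.200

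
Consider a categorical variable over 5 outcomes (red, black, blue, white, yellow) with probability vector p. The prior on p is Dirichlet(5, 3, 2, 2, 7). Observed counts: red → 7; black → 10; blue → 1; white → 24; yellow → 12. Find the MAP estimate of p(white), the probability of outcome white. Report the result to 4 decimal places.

MAP estimate of p(white) = 0.3676

The posterior is Dirichlet(αᵢ + nᵢ) = Dirichlet(12, 13, 3, 26, 19).
For a Dirichlet(a₁,…,a_K) with all aᵢ > 1, the mode has j-th component (aⱼ − 1)/(Σaᵢ − K).
Here Σaᵢ = 73 and K = 5, so p(white) = (26 − 1)/(73 − 5) = 25/68 ≈ 0.3676.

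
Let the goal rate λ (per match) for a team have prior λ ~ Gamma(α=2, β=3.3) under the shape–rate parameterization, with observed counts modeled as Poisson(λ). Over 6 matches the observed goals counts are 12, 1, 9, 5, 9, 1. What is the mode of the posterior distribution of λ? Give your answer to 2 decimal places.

λ̂_MAP = 4.09

Σxᵢ = 12+1+9+5+9+1 = 37, with n = 6.
Posterior ∝ λe^(−3.3λ) · λ^37e^(−6λ) = λ^38e^(−9.3λ), i.e. Gamma(shape=39, rate=9.3).
The mode of a Gamma(a, b) with a ≥ 1 (shape–rate) is (a−1)/b = 38/9.3 ≈ 4.09.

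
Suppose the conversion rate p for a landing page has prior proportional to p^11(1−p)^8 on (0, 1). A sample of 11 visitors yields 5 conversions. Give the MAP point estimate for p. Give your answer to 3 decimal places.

p̂_MAP = 0.533

The prior density ∝ p^11(1−p)^8 is the kernel of Beta(12, 9).
Data: 5 successes in 11 trials. The binomial likelihood contributes p^5(1−p)^6, so the posterior is Beta(12+5, 9+6) = Beta(17, 15).
For Beta(a, b) with a, b > 1 the mode is (a−1)/(a+b−2) = 16/30 ≈ 0.533.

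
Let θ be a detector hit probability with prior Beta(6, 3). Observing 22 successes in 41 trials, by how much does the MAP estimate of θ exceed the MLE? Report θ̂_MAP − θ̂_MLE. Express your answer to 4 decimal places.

MAP − MLE = 0.0259

Posterior is Beta(28, 22); MAP = (28−1)/(50−2) = 27/48 ≈ 0.56250.
MLE ignores the prior: θ̂_MLE = k/n = 22/41 ≈ 0.53659.
Difference = 27/48 − 22/41 = 17/656 ≈ 0.0259.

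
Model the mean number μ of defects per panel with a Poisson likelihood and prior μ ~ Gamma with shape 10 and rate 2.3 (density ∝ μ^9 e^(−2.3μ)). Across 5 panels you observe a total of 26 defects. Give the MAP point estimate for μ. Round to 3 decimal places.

Σxᵢ = 26, n = 5.
Posterior ∝ μ^9e^(−2.3μ) · μ^26e^(−5μ) = μ^35e^(−7.3μ), i.e. Gamma(shape=36, rate=7.3).
The mode of a Gamma(a, b) with a ≥ 1 (shape–rate) is (a−1)/b = 35/7.3 ≈ 4.795.

μ̂_MAP = 4.795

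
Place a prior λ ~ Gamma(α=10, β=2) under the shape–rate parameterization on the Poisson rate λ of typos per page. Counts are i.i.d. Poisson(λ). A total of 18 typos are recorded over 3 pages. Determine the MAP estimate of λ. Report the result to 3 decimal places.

Σxᵢ = 18, n = 3.
Posterior ∝ λ^9e^(−2λ) · λ^18e^(−3λ) = λ^27e^(−5λ), i.e. Gamma(shape=28, rate=5).
The mode of a Gamma(a, b) with a ≥ 1 (shape–rate) is (a−1)/b = 27/5 ≈ 5.400.

λ̂_MAP = 5.400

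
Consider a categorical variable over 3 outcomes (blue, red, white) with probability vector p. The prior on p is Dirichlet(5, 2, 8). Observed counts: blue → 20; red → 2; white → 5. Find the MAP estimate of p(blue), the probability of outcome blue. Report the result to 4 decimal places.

MAP estimate of p(blue) = 0.6154

The posterior is Dirichlet(αᵢ + nᵢ) = Dirichlet(25, 4, 13).
For a Dirichlet(a₁,…,a_K) with all aᵢ > 1, the mode has j-th component (aⱼ − 1)/(Σaᵢ − K).
Here Σaᵢ = 42 and K = 3, so p(blue) = (25 − 1)/(42 − 3) = 24/39 ≈ 0.6154.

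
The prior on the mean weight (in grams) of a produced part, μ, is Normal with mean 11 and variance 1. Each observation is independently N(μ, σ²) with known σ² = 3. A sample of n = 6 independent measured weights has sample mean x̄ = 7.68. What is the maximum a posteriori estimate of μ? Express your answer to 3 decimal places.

μ̂_MAP = 8.787

n = 6, x̄ = 7.68.
For a Normal prior and Normal likelihood with known variance, the posterior is Normal; its mode equals its mean, the precision-weighted average.
Prior precision 1/σ₀² = 1/1 = 1; data precision n/σ² = 6/3 = 2.
μ̂ = (1·11 + 2·7.68) / (1 + 2) = 26.36/3 = 659/75 ≈ 8.787.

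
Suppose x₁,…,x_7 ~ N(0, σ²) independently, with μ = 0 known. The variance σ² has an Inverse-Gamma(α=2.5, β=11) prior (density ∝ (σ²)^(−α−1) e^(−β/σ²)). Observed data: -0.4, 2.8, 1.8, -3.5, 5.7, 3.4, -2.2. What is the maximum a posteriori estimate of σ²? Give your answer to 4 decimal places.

Sum of squared deviations about the known mean: SS = (-0.4−0)² + (2.8−0)² + (1.8−0)² + (-3.5−0)² + (5.7−0)² + (3.4−0)² + (-2.2−0)² = 72.38.
The Normal likelihood contributes (σ²)^(−n/2) exp(−SS/(2σ²)), so the posterior is Inverse-Gamma(α + n/2, β + SS/2) = Inverse-Gamma(6, 47.19).
The mode of Inverse-Gamma(a, b) is b/(a+1) = 47.19/7 ≈ 6.7414.

σ̂²_MAP = 6.7414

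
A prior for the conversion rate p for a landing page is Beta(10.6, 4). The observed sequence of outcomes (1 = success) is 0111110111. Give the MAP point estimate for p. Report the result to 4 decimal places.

Prior: Beta(10.6, 4).
Data: 8 successes in 10 trials (from the sequence). The binomial likelihood contributes p^8(1−p)^2, so the posterior is Beta(10.6+8, 4+2) = Beta(18.6, 6).
For Beta(a, b) with a, b > 1 the mode is (a−1)/(a+b−2) = 17.6/22.6 ≈ 0.7788.

p̂_MAP = 0.7788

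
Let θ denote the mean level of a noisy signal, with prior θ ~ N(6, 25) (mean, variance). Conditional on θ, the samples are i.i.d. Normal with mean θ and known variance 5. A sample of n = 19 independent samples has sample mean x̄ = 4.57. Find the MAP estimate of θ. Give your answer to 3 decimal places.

θ̂_MAP = 4.585

n = 19, x̄ = 4.57.
For a Normal prior and Normal likelihood with known variance, the posterior is Normal; its mode equals its mean, the precision-weighted average.
Prior precision 1/σ₀² = 1/25 = 0.04; data precision n/σ² = 19/5 = 3.8.
θ̂ = (0.04·6 + 3.8·4.57) / (0.04 + 3.8) = 17.606/3.84 = 8803/1920 ≈ 4.585.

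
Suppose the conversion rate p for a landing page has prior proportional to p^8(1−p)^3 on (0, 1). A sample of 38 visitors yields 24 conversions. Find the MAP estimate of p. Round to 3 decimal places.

p̂_MAP = 0.653

The prior density ∝ p^8(1−p)^3 is the kernel of Beta(9, 4).
Data: 24 successes in 38 trials. The binomial likelihood contributes p^24(1−p)^14, so the posterior is Beta(9+24, 4+14) = Beta(33, 18).
For Beta(a, b) with a, b > 1 the mode is (a−1)/(a+b−2) = 32/49 ≈ 0.653.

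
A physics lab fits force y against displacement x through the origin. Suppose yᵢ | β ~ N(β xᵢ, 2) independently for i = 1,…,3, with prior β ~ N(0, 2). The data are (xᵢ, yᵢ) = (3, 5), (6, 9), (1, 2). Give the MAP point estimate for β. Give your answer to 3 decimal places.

log p(β | y) = −Σ(yᵢ − βxᵢ)²/(2·2) − β²/(2·2) + const.
Setting the derivative to zero: Σxᵢ(yᵢ − βxᵢ)/2 − β/2 = 0, so β = Σxᵢyᵢ / (Σxᵢ² + σ²/τ²).
Σxᵢyᵢ = 3·5 + 6·9 + 1·2 = 71; Σxᵢ² = 46; σ²/τ² = 1.
β̂_MAP = 71 / (46 + 1) = 71/47 ≈ 1.511.

β̂_MAP = 1.511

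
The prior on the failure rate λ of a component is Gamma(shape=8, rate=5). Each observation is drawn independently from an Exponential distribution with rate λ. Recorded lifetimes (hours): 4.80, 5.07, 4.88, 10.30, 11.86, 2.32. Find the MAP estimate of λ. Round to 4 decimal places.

λ̂_MAP = 0.2939

The Exponential(rate=λ) likelihood is ∝ λ^n e^(−λΣtᵢ). Here n = 6 and Σtᵢ = 4.80 + 5.07 + 4.88 + 10.30 + 11.86 + 2.32 = 39.23.
Posterior ∝ λ^7e^(−5λ) · λ^6e^(−39.23λ) = λ^13e^(−44.23λ), i.e. Gamma(14, 44.23).
Mode = (a−1)/b = 13/44.23 ≈ 0.2939.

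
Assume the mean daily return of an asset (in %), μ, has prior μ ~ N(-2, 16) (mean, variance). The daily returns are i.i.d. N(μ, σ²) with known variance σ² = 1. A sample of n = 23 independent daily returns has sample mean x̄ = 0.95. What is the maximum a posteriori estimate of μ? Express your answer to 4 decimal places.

n = 23, x̄ = 0.95.
For a Normal prior and Normal likelihood with known variance, the posterior is Normal; its mode equals its mean, the precision-weighted average.
Prior precision 1/σ₀² = 1/16 = 0.0625; data precision n/σ² = 23/1 = 23.
μ̂ = (0.0625·(-2) + 23·0.95) / (0.0625 + 23) = 21.725/23.0625 = 1738/1845 ≈ 0.9420.

μ̂_MAP = 0.9420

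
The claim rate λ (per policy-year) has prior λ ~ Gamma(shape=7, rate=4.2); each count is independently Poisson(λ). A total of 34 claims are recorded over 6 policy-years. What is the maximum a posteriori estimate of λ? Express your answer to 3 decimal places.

Σxᵢ = 34, n = 6.
Posterior ∝ λ^6e^(−4.2λ) · λ^34e^(−6λ) = λ^40e^(−10.2λ), i.e. Gamma(shape=41, rate=10.2).
The mode of a Gamma(a, b) with a ≥ 1 (shape–rate) is (a−1)/b = 40/10.2 ≈ 3.922.

λ̂_MAP = 3.922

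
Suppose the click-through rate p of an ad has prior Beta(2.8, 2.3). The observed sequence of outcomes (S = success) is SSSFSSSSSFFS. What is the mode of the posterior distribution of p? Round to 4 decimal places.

Prior: Beta(2.8, 2.3).
Data: 9 successes in 12 trials (from the sequence). The binomial likelihood contributes p^9(1−p)^3, so the posterior is Beta(2.8+9, 2.3+3) = Beta(11.8, 5.3).
For Beta(a, b) with a, b > 1 the mode is (a−1)/(a+b−2) = 10.8/15.1 ≈ 0.7152.

p̂_MAP = 0.7152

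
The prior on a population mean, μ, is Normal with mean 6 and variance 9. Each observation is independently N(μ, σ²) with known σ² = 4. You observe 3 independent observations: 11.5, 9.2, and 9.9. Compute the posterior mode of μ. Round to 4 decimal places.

n = 3; x̄ = (11.5 + 9.2 + 9.9)/3 = 30.6/3 = 10.2.
For a Normal prior and Normal likelihood with known variance, the posterior is Normal; its mode equals its mean, the precision-weighted average.
Prior precision 1/σ₀² = 1/9; data precision n/σ² = 3/4 = 0.75.
μ̂ = ((1/9)·6 + 0.75·10.2) / (1/9 + 0.75) = (499/60)/(31/36) = 1497/155 ≈ 9.6581.

μ̂_MAP = 9.6581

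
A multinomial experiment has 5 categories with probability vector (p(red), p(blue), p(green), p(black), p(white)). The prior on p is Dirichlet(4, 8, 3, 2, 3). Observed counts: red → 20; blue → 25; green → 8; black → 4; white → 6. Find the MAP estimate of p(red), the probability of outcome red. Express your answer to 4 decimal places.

MAP estimate of p(red) = 0.2949

The posterior is Dirichlet(αᵢ + nᵢ) = Dirichlet(24, 33, 11, 6, 9).
For a Dirichlet(a₁,…,a_K) with all aᵢ > 1, the mode has j-th component (aⱼ − 1)/(Σaᵢ − K).
Here Σaᵢ = 83 and K = 5, so p(red) = (24 − 1)/(83 − 5) = 23/78 ≈ 0.2949.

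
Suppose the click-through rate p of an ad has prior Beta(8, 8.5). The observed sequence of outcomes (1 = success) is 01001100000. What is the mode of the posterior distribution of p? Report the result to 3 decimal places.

p̂_MAP = 0.392

Prior: Beta(8, 8.5).
Data: 3 successes in 11 trials (from the sequence). The binomial likelihood contributes p^3(1−p)^8, so the posterior is Beta(8+3, 8.5+8) = Beta(11, 16.5).
For Beta(a, b) with a, b > 1 the mode is (a−1)/(a+b−2) = 10/25.5 ≈ 0.392.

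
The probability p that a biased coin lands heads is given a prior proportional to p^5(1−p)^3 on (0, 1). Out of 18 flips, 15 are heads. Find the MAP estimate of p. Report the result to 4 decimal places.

p̂_MAP = 0.7692

The prior density ∝ p^5(1−p)^3 is the kernel of Beta(6, 4).
Data: 15 successes in 18 trials. The binomial likelihood contributes p^15(1−p)^3, so the posterior is Beta(6+15, 4+3) = Beta(21, 7).
For Beta(a, b) with a, b > 1 the mode is (a−1)/(a+b−2) = 20/26 ≈ 0.7692.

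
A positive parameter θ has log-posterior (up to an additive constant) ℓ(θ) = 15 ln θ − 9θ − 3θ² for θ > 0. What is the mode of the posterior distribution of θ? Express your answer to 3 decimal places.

θ̂_MAP = 1.000

ℓ'(θ) = 15/θ − 9 − 6θ. Setting this to zero and multiplying by θ: 6θ² + 9θ − 15 = 0.
θ = (−9 + √(9² + 4·6·15)) / (2·6) = (−9 + √441) / 12 = (−9 + 21)/12 = 1.
ℓ''(θ) = −15/θ² − 6 < 0, confirming a maximum.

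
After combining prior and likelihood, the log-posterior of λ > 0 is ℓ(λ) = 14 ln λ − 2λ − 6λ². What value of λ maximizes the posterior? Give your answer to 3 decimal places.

λ̂_MAP = 1.000

ℓ'(λ) = 14/λ − 2 − 12λ. Setting this to zero and multiplying by λ: 12λ² + 2λ − 14 = 0.
λ = (−2 + √(2² + 4·12·14)) / (2·12) = (−2 + √676) / 24 = (−2 + 26)/24 = 1.
ℓ''(λ) = −14/λ² − 12 < 0, confirming a maximum.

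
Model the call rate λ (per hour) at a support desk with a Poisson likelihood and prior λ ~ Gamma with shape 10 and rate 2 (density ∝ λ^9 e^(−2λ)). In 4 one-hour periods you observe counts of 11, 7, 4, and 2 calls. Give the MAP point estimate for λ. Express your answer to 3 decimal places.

λ̂_MAP = 5.500

Σxᵢ = 11+7+4+2 = 24, with n = 4.
Posterior ∝ λ^9e^(−2λ) · λ^24e^(−4λ) = λ^33e^(−6λ), i.e. Gamma(shape=34, rate=6).
The mode of a Gamma(a, b) with a ≥ 1 (shape–rate) is (a−1)/b = 33/6 ≈ 5.500.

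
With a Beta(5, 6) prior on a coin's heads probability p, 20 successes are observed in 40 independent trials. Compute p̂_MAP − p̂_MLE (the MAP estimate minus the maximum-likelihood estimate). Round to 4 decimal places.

MAP − MLE = -0.0102

Posterior is Beta(25, 26); MAP = (25−1)/(51−2) = 24/49 ≈ 0.48980.
MLE ignores the prior: p̂_MLE = k/n = 20/40 ≈ 0.50000.
Difference = 24/49 − 20/40 = -1/98 ≈ -0.0102.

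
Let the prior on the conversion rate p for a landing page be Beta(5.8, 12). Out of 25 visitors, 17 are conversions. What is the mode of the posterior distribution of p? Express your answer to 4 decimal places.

p̂_MAP = 0.5343

Prior: Beta(5.8, 12).
Data: 17 successes in 25 trials. The binomial likelihood contributes p^17(1−p)^8, so the posterior is Beta(5.8+17, 12+8) = Beta(22.8, 20).
For Beta(a, b) with a, b > 1 the mode is (a−1)/(a+b−2) = 21.8/40.8 ≈ 0.5343.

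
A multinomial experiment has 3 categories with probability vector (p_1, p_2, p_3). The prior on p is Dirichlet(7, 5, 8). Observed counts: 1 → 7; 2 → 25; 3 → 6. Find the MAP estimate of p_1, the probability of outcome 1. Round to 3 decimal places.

The posterior is Dirichlet(αᵢ + nᵢ) = Dirichlet(14, 30, 14).
For a Dirichlet(a₁,…,a_K) with all aᵢ > 1, the mode has j-th component (aⱼ − 1)/(Σaᵢ − K).
Here Σaᵢ = 58 and K = 3, so p_1 = (14 − 1)/(58 − 3) = 13/55 ≈ 0.236.

MAP estimate: 0.236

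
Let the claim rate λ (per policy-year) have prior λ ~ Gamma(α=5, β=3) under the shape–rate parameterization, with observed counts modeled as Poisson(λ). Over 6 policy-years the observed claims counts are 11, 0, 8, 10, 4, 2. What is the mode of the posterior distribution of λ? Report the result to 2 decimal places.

Σxᵢ = 11+0+8+10+4+2 = 35, with n = 6.
Posterior ∝ λ^4e^(−3λ) · λ^35e^(−6λ) = λ^39e^(−9λ), i.e. Gamma(shape=40, rate=9).
The mode of a Gamma(a, b) with a ≥ 1 (shape–rate) is (a−1)/b = 39/9 ≈ 4.33.

λ̂_MAP = 4.33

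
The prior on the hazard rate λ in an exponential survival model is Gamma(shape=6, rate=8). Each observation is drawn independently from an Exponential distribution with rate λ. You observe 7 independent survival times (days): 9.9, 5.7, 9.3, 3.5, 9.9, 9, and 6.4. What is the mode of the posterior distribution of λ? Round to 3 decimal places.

λ̂_MAP = 0.194

The Exponential(rate=λ) likelihood is ∝ λ^n e^(−λΣtᵢ). Here n = 7 and Σtᵢ = 9.9 + 5.7 + 9.3 + 3.5 + 9.9 + 9 + 6.4 = 53.7.
Posterior ∝ λ^5e^(−8λ) · λ^7e^(−53.7λ) = λ^12e^(−61.7λ), i.e. Gamma(13, 61.7).
Mode = (a−1)/b = 12/61.7 ≈ 0.194.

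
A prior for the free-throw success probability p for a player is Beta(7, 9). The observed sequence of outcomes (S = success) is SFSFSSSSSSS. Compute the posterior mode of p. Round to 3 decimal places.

Prior: Beta(7, 9).
Data: 9 successes in 11 trials (from the sequence). The binomial likelihood contributes p^9(1−p)^2, so the posterior is Beta(7+9, 9+2) = Beta(16, 11).
For Beta(a, b) with a, b > 1 the mode is (a−1)/(a+b−2) = 15/25 ≈ 0.600.

p̂_MAP = 0.600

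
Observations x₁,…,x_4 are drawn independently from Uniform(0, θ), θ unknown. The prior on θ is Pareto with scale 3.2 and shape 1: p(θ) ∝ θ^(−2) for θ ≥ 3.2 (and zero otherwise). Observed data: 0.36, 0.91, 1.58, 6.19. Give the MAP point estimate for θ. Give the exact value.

θ̂_MAP = 6.19

The Uniform(0, θ) likelihood is θ^(−n) for θ ≥ max(xᵢ), zero otherwise. Here max(xᵢ) = 6.19.
Posterior ∝ θ^(−2) · θ^(−4) = θ^(−6) on θ ≥ max(3.2, 6.19) = 6.19.
This density is strictly decreasing in θ, so the posterior mode lies at the lower boundary of the support.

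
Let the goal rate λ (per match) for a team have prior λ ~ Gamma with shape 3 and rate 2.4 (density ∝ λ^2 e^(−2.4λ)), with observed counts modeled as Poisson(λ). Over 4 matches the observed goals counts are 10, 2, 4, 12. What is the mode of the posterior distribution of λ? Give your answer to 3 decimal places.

λ̂_MAP = 4.688

Σxᵢ = 10+2+4+12 = 28, with n = 4.
Posterior ∝ λ^2e^(−2.4λ) · λ^28e^(−4λ) = λ^30e^(−6.4λ), i.e. Gamma(shape=31, rate=6.4).
The mode of a Gamma(a, b) with a ≥ 1 (shape–rate) is (a−1)/b = 30/6.4 ≈ 4.688.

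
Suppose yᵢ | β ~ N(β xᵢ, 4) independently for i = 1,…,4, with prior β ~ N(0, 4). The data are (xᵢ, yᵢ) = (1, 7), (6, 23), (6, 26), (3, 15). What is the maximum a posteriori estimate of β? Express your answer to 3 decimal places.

log p(β | y) = −Σ(yᵢ − βxᵢ)²/(2·4) − β²/(2·4) + const.
Setting the derivative to zero: Σxᵢ(yᵢ − βxᵢ)/4 − β/4 = 0, so β = Σxᵢyᵢ / (Σxᵢ² + σ²/τ²).
Σxᵢyᵢ = 1·7 + 6·23 + 6·26 + 3·15 = 346; Σxᵢ² = 82; σ²/τ² = 1.
β̂_MAP = 346 / (82 + 1) = 346/83 ≈ 4.169.

β̂_MAP = 4.169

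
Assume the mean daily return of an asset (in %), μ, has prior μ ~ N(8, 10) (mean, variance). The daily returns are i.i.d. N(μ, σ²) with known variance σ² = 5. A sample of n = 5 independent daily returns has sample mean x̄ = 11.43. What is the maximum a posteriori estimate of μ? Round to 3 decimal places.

n = 5, x̄ = 11.43.
For a Normal prior and Normal likelihood with known variance, the posterior is Normal; its mode equals its mean, the precision-weighted average.
Prior precision 1/σ₀² = 1/10 = 0.1; data precision n/σ² = 5/5 = 1.
μ̂ = (0.1·8 + 1·11.43) / (0.1 + 1) = 12.23/1.1 = 1223/110 ≈ 11.118.

μ̂_MAP = 11.118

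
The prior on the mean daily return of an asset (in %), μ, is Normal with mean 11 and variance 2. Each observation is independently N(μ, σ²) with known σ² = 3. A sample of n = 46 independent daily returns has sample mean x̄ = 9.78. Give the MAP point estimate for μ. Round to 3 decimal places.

n = 46, x̄ = 9.78.
For a Normal prior and Normal likelihood with known variance, the posterior is Normal; its mode equals its mean, the precision-weighted average.
Prior precision 1/σ₀² = 1/2 = 0.5; data precision n/σ² = 46/3.
μ̂ = (0.5·11 + (46/3)·9.78) / (0.5 + 46/3) = 155.46/(95/6) = 23319/2375 ≈ 9.819.

μ̂_MAP = 9.819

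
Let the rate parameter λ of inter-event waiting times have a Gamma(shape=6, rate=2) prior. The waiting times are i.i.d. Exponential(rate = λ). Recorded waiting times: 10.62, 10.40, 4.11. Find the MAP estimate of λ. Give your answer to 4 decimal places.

The Exponential(rate=λ) likelihood is ∝ λ^n e^(−λΣtᵢ). Here n = 3 and Σtᵢ = 10.62 + 10.40 + 4.11 = 25.13.
Posterior ∝ λ^5e^(−2λ) · λ^3e^(−25.13λ) = λ^8e^(−27.13λ), i.e. Gamma(9, 27.13).
Mode = (a−1)/b = 8/27.13 ≈ 0.2949.

λ̂_MAP = 0.2949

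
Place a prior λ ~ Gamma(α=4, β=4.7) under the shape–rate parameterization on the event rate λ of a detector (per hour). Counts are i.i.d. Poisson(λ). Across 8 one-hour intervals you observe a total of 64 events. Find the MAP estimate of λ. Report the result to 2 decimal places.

Σxᵢ = 64, n = 8.
Posterior ∝ λ^3e^(−4.7λ) · λ^64e^(−8λ) = λ^67e^(−12.7λ), i.e. Gamma(shape=68, rate=12.7).
The mode of a Gamma(a, b) with a ≥ 1 (shape–rate) is (a−1)/b = 67/12.7 ≈ 5.28.

λ̂_MAP = 5.28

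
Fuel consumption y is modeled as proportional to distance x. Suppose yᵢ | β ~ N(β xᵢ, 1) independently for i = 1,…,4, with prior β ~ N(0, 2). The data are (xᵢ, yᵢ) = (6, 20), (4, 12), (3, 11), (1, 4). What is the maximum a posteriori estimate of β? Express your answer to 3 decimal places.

β̂_MAP = 3.280

log p(β | y) = −Σ(yᵢ − βxᵢ)²/(2·1) − β²/(2·2) + const.
Setting the derivative to zero: Σxᵢ(yᵢ − βxᵢ)/1 − β/2 = 0, so β = Σxᵢyᵢ / (Σxᵢ² + σ²/τ²).
Σxᵢyᵢ = 6·20 + 4·12 + 3·11 + 1·4 = 205; Σxᵢ² = 62; σ²/τ² = 0.5.
β̂_MAP = 205 / (62 + 0.5) = 205/62.5 ≈ 3.280.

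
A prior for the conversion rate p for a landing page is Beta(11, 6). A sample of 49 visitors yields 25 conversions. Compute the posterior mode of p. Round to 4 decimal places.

p̂_MAP = 0.5469

Prior: Beta(11, 6).
Data: 25 successes in 49 trials. The binomial likelihood contributes p^25(1−p)^24, so the posterior is Beta(11+25, 6+24) = Beta(36, 30).
For Beta(a, b) with a, b > 1 the mode is (a−1)/(a+b−2) = 35/64 ≈ 0.5469.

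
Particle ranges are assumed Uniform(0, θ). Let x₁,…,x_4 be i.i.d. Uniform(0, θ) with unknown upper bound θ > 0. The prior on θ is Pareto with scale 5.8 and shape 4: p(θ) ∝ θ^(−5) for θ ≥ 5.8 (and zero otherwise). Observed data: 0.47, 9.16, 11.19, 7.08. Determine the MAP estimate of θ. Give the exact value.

θ̂_MAP = 11.19

The Uniform(0, θ) likelihood is θ^(−n) for θ ≥ max(xᵢ), zero otherwise. Here max(xᵢ) = 11.19.
Posterior ∝ θ^(−5) · θ^(−4) = θ^(−9) on θ ≥ max(5.8, 11.19) = 11.19.
This density is strictly decreasing in θ, so the posterior mode lies at the lower boundary of the support.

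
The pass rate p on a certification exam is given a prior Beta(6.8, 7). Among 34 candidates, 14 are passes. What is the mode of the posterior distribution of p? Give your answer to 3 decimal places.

Prior: Beta(6.8, 7).
Data: 14 successes in 34 trials. The binomial likelihood contributes p^14(1−p)^20, so the posterior is Beta(6.8+14, 7+20) = Beta(20.8, 27).
For Beta(a, b) with a, b > 1 the mode is (a−1)/(a+b−2) = 19.8/45.8 ≈ 0.432.

p̂_MAP = 0.432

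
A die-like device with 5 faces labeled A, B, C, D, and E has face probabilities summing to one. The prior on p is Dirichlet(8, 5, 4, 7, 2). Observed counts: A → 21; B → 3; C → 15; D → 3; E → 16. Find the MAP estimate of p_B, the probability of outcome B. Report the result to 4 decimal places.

MAP estimate of p_B = 0.0886

The posterior is Dirichlet(αᵢ + nᵢ) = Dirichlet(29, 8, 19, 10, 18).
For a Dirichlet(a₁,…,a_K) with all aᵢ > 1, the mode has j-th component (aⱼ − 1)/(Σaᵢ − K).
Here Σaᵢ = 84 and K = 5, so p_B = (8 − 1)/(84 − 5) = 7/79 ≈ 0.0886.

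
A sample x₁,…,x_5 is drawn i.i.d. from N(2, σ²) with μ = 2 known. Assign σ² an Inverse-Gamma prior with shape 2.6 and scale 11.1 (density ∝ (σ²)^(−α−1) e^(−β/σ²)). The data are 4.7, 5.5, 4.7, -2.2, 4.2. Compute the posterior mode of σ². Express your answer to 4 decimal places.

σ̂²_MAP = 5.8615

Sum of squared deviations about the known mean: SS = (4.7−2)² + (5.5−2)² + (4.7−2)² + (-2.2−2)² + (4.2−2)² = 49.31.
The Normal likelihood contributes (σ²)^(−n/2) exp(−SS/(2σ²)), so the posterior is Inverse-Gamma(α + n/2, β + SS/2) = Inverse-Gamma(5.1, 35.755).
The mode of Inverse-Gamma(a, b) is b/(a+1) = 35.755/6.1 ≈ 5.8615.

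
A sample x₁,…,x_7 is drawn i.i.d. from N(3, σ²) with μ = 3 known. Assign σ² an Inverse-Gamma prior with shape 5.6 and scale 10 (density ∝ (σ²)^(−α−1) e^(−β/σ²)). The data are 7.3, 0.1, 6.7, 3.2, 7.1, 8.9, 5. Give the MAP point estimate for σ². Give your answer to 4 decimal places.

Sum of squared deviations about the known mean: SS = (7.3−3)² + (0.1−3)² + (6.7−3)² + (3.2−3)² + (7.1−3)² + (8.9−3)² + (5−3)² = 96.25.
The Normal likelihood contributes (σ²)^(−n/2) exp(−SS/(2σ²)), so the posterior is Inverse-Gamma(α + n/2, β + SS/2) = Inverse-Gamma(9.1, 58.125).
The mode of Inverse-Gamma(a, b) is b/(a+1) = 58.125/10.1 ≈ 5.7550.

σ̂²_MAP = 5.7550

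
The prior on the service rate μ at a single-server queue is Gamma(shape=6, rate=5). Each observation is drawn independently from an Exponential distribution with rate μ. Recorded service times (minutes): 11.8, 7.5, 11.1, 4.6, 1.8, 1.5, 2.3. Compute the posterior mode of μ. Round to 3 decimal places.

μ̂_MAP = 0.263

The Exponential(rate=μ) likelihood is ∝ μ^n e^(−μΣtᵢ). Here n = 7 and Σtᵢ = 11.8 + 7.5 + 11.1 + 4.6 + 1.8 + 1.5 + 2.3 = 40.6.
Posterior ∝ μ^5e^(−5μ) · μ^7e^(−40.6μ) = μ^12e^(−45.6μ), i.e. Gamma(13, 45.6).
Mode = (a−1)/b = 12/45.6 ≈ 0.263.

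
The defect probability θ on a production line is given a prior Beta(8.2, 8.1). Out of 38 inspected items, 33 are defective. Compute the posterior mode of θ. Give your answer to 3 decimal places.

θ̂_MAP = 0.769

Prior: Beta(8.2, 8.1).
Data: 33 successes in 38 trials. The binomial likelihood contributes θ^33(1−θ)^5, so the posterior is Beta(8.2+33, 8.1+5) = Beta(41.2, 13.1).
For Beta(a, b) with a, b > 1 the mode is (a−1)/(a+b−2) = 40.2/52.3 ≈ 0.769.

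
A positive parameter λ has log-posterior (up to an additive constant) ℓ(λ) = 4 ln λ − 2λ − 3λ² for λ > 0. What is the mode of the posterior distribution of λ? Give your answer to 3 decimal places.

λ̂_MAP = 0.667

ℓ'(λ) = 4/λ − 2 − 6λ. Setting this to zero and multiplying by λ: 6λ² + 2λ − 4 = 0.
λ = (−2 + √(2² + 4·6·4)) / (2·6) = (−2 + √100) / 12 = (−2 + 10)/12 = 2/3.
ℓ''(λ) = −4/λ² − 6 < 0, confirming a maximum.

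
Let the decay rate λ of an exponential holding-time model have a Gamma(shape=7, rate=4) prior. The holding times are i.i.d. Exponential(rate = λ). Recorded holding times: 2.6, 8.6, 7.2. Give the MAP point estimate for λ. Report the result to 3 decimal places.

λ̂_MAP = 0.402

The Exponential(rate=λ) likelihood is ∝ λ^n e^(−λΣtᵢ). Here n = 3 and Σtᵢ = 2.6 + 8.6 + 7.2 = 18.4.
Posterior ∝ λ^6e^(−4λ) · λ^3e^(−18.4λ) = λ^9e^(−22.4λ), i.e. Gamma(10, 22.4).
Mode = (a−1)/b = 9/22.4 ≈ 0.402.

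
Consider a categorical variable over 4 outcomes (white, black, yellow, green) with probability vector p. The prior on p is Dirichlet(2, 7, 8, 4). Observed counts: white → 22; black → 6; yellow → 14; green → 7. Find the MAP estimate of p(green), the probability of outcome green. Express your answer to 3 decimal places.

The posterior is Dirichlet(αᵢ + nᵢ) = Dirichlet(24, 13, 22, 11).
For a Dirichlet(a₁,…,a_K) with all aᵢ > 1, the mode has j-th component (aⱼ − 1)/(Σaᵢ − K).
Here Σaᵢ = 70 and K = 4, so p(green) = (11 − 1)/(70 − 4) = 10/66 ≈ 0.152.

MAP estimate of p(green) = 0.152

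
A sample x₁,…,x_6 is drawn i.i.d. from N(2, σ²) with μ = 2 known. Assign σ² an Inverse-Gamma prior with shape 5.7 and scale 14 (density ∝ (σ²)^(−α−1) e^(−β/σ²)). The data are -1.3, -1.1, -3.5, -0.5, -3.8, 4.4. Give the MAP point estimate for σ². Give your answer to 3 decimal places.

σ̂²_MAP = 6.412

Sum of squared deviations about the known mean: SS = (-1.3−2)² + (-1.1−2)² + (-3.5−2)² + (-0.5−2)² + (-3.8−2)² + (4.4−2)² = 96.4.
The Normal likelihood contributes (σ²)^(−n/2) exp(−SS/(2σ²)), so the posterior is Inverse-Gamma(α + n/2, β + SS/2) = Inverse-Gamma(8.7, 62.2).
The mode of Inverse-Gamma(a, b) is b/(a+1) = 62.2/9.7 ≈ 6.412.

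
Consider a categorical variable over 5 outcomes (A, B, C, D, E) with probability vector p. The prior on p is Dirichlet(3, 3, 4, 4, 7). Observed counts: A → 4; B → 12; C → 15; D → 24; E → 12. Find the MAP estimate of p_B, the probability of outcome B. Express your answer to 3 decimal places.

MAP estimate of p_B = 0.169

The posterior is Dirichlet(αᵢ + nᵢ) = Dirichlet(7, 15, 19, 28, 19).
For a Dirichlet(a₁,…,a_K) with all aᵢ > 1, the mode has j-th component (aⱼ − 1)/(Σaᵢ − K).
Here Σaᵢ = 88 and K = 5, so p_B = (15 − 1)/(88 − 5) = 14/83 ≈ 0.169.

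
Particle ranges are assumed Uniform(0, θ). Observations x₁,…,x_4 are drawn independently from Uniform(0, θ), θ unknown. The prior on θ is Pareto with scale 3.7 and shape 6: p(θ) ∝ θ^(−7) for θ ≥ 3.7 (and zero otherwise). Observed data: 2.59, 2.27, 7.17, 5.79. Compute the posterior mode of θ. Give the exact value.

θ̂_MAP = 7.17

The Uniform(0, θ) likelihood is θ^(−n) for θ ≥ max(xᵢ), zero otherwise. Here max(xᵢ) = 7.17.
Posterior ∝ θ^(−7) · θ^(−4) = θ^(−11) on θ ≥ max(3.7, 7.17) = 7.17.
This density is strictly decreasing in θ, so the posterior mode lies at the lower boundary of the support.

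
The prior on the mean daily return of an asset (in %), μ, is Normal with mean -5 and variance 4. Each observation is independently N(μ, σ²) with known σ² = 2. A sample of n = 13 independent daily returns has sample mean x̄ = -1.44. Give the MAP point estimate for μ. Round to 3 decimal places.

μ̂_MAP = -1.572

n = 13, x̄ = -1.44.
For a Normal prior and Normal likelihood with known variance, the posterior is Normal; its mode equals its mean, the precision-weighted average.
Prior precision 1/σ₀² = 1/4 = 0.25; data precision n/σ² = 13/2 = 6.5.
μ̂ = (0.25·(-5) + 6.5·(-1.44)) / (0.25 + 6.5) = (-10.61)/6.75 = -1061/675 ≈ -1.572.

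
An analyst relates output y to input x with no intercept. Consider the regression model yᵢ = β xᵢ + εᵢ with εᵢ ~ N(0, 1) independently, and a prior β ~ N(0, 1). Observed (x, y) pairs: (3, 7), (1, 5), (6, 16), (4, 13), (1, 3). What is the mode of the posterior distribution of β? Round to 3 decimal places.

log p(β | y) = −Σ(yᵢ − βxᵢ)²/(2·1) − β²/(2·1) + const.
Setting the derivative to zero: Σxᵢ(yᵢ − βxᵢ)/1 − β/1 = 0, so β = Σxᵢyᵢ / (Σxᵢ² + σ²/τ²).
Σxᵢyᵢ = 3·7 + 1·5 + 6·16 + 4·13 + 1·3 = 177; Σxᵢ² = 63; σ²/τ² = 1.
β̂_MAP = 177 / (63 + 1) = 177/64 ≈ 2.766.

β̂_MAP = 2.766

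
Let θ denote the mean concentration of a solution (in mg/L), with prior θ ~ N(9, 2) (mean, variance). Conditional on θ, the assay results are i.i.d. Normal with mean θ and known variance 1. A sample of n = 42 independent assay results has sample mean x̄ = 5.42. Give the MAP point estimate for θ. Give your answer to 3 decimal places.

n = 42, x̄ = 5.42.
For a Normal prior and Normal likelihood with known variance, the posterior is Normal; its mode equals its mean, the precision-weighted average.
Prior precision 1/σ₀² = 1/2 = 0.5; data precision n/σ² = 42/1 = 42.
θ̂ = (0.5·9 + 42·5.42) / (0.5 + 42) = 232.14/42.5 = 11607/2125 ≈ 5.462.

θ̂_MAP = 5.462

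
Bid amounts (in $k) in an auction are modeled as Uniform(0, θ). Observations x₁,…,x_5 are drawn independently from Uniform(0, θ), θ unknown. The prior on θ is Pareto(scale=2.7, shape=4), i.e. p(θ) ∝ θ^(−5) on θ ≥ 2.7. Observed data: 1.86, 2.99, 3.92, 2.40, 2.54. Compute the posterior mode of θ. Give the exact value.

θ̂_MAP = 3.92

The Uniform(0, θ) likelihood is θ^(−n) for θ ≥ max(xᵢ), zero otherwise. Here max(xᵢ) = 3.92.
Posterior ∝ θ^(−5) · θ^(−5) = θ^(−10) on θ ≥ max(2.7, 3.92) = 3.92.
This density is strictly decreasing in θ, so the posterior mode lies at the lower boundary of the support.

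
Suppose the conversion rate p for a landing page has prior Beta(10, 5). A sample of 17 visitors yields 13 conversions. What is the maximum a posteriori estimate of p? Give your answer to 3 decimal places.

Prior: Beta(10, 5).
Data: 13 successes in 17 trials. The binomial likelihood contributes p^13(1−p)^4, so the posterior is Beta(10+13, 5+4) = Beta(23, 9).
For Beta(a, b) with a, b > 1 the mode is (a−1)/(a+b−2) = 22/30 ≈ 0.733.

p̂_MAP = 0.733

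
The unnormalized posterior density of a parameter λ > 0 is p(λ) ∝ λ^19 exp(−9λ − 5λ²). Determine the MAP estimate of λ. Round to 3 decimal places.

λ̂_MAP = 1.000

ℓ'(λ) = 19/λ − 9 − 10λ. Setting this to zero and multiplying by λ: 10λ² + 9λ − 19 = 0.
λ = (−9 + √(9² + 4·10·19)) / (2·10) = (−9 + √841) / 20 = (−9 + 29)/20 = 1.
ℓ''(λ) = −19/λ² − 10 < 0, confirming a maximum.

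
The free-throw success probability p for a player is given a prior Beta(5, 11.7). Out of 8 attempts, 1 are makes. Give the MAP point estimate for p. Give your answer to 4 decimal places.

Prior: Beta(5, 11.7).
Data: 1 success in 8 trials. The binomial likelihood contributes p(1−p)^7, so the posterior is Beta(5+1, 11.7+7) = Beta(6, 18.7).
For Beta(a, b) with a, b > 1 the mode is (a−1)/(a+b−2) = 5/22.7 ≈ 0.2203.

p̂_MAP = 0.2203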